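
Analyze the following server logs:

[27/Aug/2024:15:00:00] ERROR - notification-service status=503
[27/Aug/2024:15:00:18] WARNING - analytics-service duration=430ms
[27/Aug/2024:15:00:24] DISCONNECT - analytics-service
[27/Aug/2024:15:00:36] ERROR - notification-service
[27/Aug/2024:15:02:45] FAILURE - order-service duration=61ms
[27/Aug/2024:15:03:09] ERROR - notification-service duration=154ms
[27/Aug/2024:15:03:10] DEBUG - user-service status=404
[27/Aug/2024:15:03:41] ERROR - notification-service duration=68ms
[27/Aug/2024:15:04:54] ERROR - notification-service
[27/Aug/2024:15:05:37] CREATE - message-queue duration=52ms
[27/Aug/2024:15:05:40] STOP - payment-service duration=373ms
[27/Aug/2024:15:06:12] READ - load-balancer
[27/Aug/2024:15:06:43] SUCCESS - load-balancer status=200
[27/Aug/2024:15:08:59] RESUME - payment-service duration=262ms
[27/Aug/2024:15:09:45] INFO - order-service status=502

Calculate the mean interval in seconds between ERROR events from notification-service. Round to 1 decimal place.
73.5

To calculate average interval:

1. Find all ERROR events for notification-service in order
2. Calculate time gaps between consecutive events
3. Compute mean of gaps: 294 / 4 = 73.5 seconds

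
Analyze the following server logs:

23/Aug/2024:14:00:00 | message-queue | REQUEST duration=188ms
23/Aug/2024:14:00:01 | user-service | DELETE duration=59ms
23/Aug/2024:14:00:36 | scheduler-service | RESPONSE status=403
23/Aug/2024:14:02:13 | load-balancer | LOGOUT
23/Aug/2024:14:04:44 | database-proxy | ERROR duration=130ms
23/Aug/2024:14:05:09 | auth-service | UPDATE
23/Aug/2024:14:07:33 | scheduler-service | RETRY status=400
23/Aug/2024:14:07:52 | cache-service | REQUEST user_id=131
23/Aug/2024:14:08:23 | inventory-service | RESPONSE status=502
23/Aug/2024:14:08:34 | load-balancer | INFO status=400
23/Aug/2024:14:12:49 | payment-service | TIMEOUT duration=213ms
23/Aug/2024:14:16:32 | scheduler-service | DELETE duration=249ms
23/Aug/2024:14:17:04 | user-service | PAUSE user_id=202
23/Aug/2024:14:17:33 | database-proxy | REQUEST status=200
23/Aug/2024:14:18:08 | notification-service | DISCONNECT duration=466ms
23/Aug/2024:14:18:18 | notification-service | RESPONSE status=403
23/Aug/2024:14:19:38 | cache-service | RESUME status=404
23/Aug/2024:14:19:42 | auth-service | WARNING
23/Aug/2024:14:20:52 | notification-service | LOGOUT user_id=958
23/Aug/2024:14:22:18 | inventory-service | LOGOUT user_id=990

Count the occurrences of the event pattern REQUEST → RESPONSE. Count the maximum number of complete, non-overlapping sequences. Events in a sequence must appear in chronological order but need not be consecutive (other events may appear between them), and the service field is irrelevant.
3

To count sequences:

1. Look for pattern: REQUEST → RESPONSE
2. Greedily scan the log in chronological order, matching each sequence element in turn (ignoring service)
3. Each time the full pattern completes, increment the count and restart matching from the next event
4. Complete non-overlapping sequences found: 3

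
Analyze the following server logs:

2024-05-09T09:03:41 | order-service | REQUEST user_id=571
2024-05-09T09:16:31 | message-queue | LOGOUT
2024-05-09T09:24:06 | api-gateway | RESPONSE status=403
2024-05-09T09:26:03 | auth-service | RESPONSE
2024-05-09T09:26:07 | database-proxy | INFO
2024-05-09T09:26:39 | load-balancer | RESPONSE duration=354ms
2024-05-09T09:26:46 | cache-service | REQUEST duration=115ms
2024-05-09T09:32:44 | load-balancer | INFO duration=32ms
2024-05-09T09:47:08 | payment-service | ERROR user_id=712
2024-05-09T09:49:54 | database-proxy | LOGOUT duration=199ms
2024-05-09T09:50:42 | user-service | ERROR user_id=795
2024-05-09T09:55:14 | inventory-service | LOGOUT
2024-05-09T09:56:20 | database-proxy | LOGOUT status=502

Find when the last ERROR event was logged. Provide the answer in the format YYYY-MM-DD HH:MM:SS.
2024-05-09 09:50:42

To find the last event:

1. Filter for all ERROR events
2. Sort by timestamp
3. Select the last one
4. Timestamp: 2024-05-09 09:50:42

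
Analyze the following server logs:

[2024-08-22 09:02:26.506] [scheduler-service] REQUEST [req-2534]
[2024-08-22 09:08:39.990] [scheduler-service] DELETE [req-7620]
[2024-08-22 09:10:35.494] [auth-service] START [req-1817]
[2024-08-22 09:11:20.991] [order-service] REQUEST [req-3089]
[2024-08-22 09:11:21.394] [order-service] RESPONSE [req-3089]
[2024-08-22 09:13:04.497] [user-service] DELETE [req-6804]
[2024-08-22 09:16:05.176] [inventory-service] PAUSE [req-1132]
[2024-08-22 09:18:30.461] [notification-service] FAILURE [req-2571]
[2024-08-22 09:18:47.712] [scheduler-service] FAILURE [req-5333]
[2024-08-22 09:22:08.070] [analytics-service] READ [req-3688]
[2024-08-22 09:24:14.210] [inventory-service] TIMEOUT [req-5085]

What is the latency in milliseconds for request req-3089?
403

To calculate latency:

1. Find REQUEST with id req-3089: 2024-08-22 09:11:20.991
2. Find RESPONSE with id req-3089: 2024-08-22 09:11:21.394
3. Latency: 2024-08-22 09:11:21.394 - 2024-08-22 09:11:20.991 = 403ms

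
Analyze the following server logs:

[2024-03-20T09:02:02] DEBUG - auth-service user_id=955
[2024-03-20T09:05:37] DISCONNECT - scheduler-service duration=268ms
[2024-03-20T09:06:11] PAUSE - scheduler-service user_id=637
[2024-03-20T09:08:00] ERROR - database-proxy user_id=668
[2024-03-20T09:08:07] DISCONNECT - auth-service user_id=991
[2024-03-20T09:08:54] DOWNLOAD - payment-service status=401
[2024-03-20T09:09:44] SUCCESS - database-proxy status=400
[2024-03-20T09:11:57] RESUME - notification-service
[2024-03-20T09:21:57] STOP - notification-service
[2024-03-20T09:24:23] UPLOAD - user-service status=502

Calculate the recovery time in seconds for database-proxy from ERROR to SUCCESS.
104

To calculate recovery time:

1. Find ERROR event for database-proxy: 2024-03-20T09:08:00
2. Find next SUCCESS event for database-proxy: 2024-03-20T09:09:44
3. Recovery time: 2024-03-20T09:09:44 - 2024-03-20T09:08:00 = 104 seconds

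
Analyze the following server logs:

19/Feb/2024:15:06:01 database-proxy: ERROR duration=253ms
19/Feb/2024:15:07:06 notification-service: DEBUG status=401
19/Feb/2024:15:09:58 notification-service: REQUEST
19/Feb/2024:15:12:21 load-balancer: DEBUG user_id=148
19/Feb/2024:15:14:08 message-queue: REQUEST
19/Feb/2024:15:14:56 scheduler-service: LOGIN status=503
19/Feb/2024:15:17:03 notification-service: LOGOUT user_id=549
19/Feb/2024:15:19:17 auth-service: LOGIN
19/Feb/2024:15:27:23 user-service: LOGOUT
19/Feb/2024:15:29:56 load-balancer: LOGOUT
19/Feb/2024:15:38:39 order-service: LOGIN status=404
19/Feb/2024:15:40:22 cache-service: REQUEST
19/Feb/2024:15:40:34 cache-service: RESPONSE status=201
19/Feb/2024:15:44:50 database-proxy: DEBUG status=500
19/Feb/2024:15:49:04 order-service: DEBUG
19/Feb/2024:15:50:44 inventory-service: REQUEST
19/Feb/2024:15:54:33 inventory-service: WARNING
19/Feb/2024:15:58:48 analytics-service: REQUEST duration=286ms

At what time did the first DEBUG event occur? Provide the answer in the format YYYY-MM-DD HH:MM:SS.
2024-02-19 15:07:06

To find the first event:

1. Filter for all DEBUG events
2. Sort by timestamp
3. Select the first one
4. Timestamp: 2024-02-19 15:07:06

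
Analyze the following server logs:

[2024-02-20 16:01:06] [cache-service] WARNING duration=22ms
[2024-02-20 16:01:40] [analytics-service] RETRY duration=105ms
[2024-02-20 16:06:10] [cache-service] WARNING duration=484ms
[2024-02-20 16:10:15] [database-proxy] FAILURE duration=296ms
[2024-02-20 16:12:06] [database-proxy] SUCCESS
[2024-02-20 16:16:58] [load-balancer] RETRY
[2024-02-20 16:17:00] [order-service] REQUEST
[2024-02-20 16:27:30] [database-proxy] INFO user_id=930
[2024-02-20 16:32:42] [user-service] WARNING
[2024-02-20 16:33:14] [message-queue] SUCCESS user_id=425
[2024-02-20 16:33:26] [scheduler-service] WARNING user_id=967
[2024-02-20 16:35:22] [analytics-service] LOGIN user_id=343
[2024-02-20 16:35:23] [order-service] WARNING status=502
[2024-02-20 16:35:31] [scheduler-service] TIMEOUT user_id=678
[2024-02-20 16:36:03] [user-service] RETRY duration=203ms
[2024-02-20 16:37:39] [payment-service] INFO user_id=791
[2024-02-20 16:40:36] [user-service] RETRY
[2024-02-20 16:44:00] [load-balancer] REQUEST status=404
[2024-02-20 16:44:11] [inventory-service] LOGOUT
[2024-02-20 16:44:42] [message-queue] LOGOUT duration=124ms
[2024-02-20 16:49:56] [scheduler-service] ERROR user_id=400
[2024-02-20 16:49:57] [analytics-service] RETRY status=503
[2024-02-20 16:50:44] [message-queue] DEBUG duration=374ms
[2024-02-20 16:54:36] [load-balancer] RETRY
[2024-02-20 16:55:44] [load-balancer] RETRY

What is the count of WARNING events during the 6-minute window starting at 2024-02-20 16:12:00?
0

To count events in the time window:

1. Window boundaries: 2024-02-20 16:12:00 to 2024-02-20 16:18:00
2. Filter for WARNING events within this window
3. Count matching events: 0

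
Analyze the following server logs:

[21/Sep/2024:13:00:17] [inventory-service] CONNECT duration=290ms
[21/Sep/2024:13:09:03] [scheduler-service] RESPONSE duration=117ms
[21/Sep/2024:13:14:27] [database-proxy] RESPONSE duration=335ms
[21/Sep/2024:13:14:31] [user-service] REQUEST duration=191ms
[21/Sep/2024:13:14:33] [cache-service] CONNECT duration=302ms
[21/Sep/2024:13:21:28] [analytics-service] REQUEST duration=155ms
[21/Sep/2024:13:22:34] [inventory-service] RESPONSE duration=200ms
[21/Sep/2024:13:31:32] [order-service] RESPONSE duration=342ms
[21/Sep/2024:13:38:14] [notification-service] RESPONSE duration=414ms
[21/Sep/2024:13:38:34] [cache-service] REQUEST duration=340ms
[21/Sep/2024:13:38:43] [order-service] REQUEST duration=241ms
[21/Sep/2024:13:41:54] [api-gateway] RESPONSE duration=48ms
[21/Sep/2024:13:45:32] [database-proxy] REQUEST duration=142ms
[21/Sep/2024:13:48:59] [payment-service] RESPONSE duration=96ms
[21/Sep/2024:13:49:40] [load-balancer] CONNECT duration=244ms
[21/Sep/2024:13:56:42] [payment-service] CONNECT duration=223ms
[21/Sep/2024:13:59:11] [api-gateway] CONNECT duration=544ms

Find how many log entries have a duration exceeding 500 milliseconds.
1

To count timeouts:

1. Threshold: 500ms
2. Extract duration from each log entry
3. Count entries where duration > 500
4. Timeout count: 1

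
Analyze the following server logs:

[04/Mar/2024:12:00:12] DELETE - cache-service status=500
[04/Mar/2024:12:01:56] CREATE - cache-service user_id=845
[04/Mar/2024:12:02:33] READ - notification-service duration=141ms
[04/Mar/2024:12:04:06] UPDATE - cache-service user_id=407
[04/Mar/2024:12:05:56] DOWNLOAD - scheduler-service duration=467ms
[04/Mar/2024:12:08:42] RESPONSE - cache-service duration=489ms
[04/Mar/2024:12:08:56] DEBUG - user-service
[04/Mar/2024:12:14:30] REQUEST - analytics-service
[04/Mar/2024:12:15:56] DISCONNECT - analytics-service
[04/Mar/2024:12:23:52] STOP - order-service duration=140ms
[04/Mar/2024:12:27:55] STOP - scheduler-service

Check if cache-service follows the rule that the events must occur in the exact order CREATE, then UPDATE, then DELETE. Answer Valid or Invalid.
Invalid

To validate ordering:

1. Required order: CREATE → UPDATE → DELETE
2. Rule: the events must occur in the exact order CREATE, then UPDATE, then DELETE
3. Check actual order of events for cache-service
4. Result: Invalid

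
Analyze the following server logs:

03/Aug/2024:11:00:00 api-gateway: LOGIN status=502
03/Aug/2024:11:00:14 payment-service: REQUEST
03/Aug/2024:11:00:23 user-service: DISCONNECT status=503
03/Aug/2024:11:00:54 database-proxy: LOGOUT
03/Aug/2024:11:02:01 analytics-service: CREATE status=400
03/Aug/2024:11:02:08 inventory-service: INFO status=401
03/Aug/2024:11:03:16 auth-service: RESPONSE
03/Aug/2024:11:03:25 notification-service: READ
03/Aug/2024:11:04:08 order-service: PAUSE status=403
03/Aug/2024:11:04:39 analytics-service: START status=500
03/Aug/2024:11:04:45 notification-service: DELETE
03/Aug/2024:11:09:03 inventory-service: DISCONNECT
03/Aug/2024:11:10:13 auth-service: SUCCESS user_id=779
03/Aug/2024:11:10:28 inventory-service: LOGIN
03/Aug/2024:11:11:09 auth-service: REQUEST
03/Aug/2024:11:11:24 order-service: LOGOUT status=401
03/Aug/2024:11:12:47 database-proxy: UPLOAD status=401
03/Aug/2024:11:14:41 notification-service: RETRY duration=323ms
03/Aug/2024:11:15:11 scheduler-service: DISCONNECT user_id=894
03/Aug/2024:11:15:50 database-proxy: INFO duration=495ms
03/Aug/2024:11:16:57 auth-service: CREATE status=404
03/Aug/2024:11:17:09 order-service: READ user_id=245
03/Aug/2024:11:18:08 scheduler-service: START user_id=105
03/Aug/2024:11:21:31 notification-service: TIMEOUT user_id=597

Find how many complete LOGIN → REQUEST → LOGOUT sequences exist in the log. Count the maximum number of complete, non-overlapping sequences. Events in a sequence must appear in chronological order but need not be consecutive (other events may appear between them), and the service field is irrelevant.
2

To count sequences:

1. Look for pattern: LOGIN → REQUEST → LOGOUT
2. Greedily scan the log in chronological order, matching each sequence element in turn (ignoring service)
3. Each time the full pattern completes, increment the count and restart matching from the next event
4. Complete non-overlapping sequences found: 2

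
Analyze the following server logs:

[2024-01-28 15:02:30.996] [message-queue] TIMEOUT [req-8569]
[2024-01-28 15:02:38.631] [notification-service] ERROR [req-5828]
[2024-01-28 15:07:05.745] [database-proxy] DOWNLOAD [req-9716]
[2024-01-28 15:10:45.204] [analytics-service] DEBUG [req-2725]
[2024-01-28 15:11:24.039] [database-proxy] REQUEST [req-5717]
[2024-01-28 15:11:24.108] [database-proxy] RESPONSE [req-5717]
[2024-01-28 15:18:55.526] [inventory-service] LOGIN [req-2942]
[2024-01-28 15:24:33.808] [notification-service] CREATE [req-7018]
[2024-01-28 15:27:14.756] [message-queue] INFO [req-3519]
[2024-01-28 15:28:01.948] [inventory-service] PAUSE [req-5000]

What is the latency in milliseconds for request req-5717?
69

To calculate latency:

1. Find REQUEST with id req-5717: 2024-01-28 15:11:24.039
2. Find RESPONSE with id req-5717: 2024-01-28 15:11:24.108
3. Latency: 2024-01-28 15:11:24.108 - 2024-01-28 15:11:24.039 = 69ms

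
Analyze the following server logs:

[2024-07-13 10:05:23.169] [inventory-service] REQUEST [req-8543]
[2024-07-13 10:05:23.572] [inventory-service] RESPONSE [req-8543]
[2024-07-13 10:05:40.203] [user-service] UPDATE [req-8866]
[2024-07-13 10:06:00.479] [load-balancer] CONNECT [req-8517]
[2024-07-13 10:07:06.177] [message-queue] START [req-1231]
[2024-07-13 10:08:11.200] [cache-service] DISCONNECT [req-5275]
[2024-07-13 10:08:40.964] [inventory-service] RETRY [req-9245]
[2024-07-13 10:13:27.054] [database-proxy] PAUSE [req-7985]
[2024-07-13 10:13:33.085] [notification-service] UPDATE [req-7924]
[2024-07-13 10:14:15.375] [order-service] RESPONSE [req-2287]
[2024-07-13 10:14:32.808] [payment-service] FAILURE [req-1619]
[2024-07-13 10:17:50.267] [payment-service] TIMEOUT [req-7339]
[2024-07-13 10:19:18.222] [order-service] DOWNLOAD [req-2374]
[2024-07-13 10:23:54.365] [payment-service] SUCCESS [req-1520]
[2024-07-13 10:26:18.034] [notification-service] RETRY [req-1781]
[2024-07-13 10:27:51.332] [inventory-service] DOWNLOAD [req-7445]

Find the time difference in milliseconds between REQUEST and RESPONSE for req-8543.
403

To calculate latency:

1. Find REQUEST with id req-8543: 2024-07-13 10:05:23.169
2. Find RESPONSE with id req-8543: 2024-07-13 10:05:23.572
3. Latency: 2024-07-13 10:05:23.572 - 2024-07-13 10:05:23.169 = 403ms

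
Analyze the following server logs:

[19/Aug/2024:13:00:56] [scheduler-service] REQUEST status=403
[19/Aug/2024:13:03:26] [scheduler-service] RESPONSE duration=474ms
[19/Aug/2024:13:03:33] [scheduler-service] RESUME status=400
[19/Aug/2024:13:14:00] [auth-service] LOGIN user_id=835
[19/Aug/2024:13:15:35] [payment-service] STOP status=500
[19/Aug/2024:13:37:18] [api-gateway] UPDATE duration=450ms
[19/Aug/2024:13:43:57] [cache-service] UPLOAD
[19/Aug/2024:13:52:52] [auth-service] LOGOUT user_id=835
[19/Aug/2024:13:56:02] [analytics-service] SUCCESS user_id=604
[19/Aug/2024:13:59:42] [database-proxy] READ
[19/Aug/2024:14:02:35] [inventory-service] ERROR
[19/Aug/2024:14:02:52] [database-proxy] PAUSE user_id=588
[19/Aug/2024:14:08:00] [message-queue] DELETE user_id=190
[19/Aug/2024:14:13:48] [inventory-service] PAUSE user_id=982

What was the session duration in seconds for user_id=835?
2332

To calculate session duration:

1. Find LOGIN event for user_id=835: 19/Aug/2024:13:14:00
2. Find LOGOUT event for user_id=835: 19/Aug/2024:13:52:52
3. Session duration: 19/Aug/2024:13:52:52 - 19/Aug/2024:13:14:00 = 2332 seconds (38 minutes)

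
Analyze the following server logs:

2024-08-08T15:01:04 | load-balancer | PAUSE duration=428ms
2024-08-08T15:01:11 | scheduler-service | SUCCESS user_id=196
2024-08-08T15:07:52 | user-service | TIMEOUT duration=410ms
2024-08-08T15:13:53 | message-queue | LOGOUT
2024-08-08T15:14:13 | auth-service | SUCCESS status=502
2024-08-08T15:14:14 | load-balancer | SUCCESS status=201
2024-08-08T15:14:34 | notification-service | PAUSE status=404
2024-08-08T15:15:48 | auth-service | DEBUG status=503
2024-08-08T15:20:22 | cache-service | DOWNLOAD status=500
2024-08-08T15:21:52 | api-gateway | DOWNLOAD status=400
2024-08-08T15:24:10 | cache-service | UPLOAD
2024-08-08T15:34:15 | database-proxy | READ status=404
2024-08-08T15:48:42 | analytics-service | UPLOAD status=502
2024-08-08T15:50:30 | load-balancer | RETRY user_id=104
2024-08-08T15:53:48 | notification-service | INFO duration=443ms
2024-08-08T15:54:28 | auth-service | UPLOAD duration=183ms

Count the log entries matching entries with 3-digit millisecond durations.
4

To find matching entries:

1. Pattern to match: entries with 3-digit millisecond durations
2. Scan each log entry for the pattern
3. Count matches: 4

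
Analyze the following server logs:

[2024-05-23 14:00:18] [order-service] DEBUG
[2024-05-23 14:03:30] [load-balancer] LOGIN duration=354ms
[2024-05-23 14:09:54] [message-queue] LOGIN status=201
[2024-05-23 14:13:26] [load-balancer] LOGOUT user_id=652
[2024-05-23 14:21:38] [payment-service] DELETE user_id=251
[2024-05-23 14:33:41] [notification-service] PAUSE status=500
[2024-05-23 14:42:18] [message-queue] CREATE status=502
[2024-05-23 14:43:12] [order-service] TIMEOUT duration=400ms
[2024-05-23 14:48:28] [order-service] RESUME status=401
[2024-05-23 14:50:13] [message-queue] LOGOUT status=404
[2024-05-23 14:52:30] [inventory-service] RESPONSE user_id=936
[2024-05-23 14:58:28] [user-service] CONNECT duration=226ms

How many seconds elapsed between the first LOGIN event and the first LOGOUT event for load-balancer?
596

To find the time between events:

1. Locate the first LOGIN event for load-balancer: 2024-05-23 14:03:30
2. Locate the first LOGOUT event for load-balancer: 2024-05-23 14:13:26
3. Calculate the difference: 2024-05-23 14:13:26 - 2024-05-23 14:03:30 = 596 seconds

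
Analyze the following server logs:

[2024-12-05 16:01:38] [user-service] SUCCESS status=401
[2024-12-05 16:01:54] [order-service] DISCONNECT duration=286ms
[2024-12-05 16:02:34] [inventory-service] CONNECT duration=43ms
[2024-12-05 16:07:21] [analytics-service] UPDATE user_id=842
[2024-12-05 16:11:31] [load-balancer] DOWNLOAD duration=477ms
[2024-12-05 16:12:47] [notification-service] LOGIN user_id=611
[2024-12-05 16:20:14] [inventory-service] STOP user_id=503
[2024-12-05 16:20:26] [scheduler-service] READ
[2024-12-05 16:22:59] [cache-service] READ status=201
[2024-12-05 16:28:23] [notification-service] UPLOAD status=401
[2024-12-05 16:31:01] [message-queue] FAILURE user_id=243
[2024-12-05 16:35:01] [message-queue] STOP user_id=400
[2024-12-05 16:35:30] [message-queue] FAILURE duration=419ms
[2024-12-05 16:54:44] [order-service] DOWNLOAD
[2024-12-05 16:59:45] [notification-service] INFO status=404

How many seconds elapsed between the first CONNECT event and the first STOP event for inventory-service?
1060

To find the time between events:

1. Locate the first CONNECT event for inventory-service: 2024-12-05 16:02:34
2. Locate the first STOP event for inventory-service: 2024-12-05 16:20:14
3. Calculate the difference: 2024-12-05 16:20:14 - 2024-12-05 16:02:34 = 1060 seconds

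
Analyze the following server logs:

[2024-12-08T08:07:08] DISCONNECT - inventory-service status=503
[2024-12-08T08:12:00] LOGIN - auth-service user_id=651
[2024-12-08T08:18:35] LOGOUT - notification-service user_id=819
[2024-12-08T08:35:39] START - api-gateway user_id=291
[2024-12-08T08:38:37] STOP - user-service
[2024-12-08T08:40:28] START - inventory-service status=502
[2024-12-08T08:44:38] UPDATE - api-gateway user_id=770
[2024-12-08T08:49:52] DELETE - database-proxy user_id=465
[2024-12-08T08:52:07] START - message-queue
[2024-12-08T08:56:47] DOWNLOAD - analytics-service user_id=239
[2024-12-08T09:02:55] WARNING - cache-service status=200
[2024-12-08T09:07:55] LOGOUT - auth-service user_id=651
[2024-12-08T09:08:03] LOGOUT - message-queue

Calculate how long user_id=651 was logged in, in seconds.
3355

To calculate session duration:

1. Find LOGIN event for user_id=651: 2024-12-08T08:12:00
2. Find LOGOUT event for user_id=651: 2024-12-08T09:07:55
3. Session duration: 2024-12-08T09:07:55 - 2024-12-08T08:12:00 = 3355 seconds (55 minutes)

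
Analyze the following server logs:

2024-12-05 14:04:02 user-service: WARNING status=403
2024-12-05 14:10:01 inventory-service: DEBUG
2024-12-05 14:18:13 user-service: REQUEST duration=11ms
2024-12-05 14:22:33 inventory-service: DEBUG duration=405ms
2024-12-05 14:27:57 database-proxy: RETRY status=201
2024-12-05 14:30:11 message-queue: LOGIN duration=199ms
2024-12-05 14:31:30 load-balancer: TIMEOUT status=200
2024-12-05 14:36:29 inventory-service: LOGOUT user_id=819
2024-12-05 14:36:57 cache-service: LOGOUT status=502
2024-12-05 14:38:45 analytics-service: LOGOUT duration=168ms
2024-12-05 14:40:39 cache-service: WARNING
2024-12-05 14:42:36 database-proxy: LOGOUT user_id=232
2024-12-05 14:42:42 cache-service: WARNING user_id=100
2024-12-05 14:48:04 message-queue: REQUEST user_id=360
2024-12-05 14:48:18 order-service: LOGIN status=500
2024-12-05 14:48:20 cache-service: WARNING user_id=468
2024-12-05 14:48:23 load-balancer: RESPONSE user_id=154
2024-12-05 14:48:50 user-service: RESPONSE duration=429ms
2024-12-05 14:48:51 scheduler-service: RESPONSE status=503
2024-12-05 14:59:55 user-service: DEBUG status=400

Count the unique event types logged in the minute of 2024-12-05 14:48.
4

To count unique event types:

1. Filter events in the minute starting at 2024-12-05 14:48
2. Extract event types from matching entries
3. Count unique types: 4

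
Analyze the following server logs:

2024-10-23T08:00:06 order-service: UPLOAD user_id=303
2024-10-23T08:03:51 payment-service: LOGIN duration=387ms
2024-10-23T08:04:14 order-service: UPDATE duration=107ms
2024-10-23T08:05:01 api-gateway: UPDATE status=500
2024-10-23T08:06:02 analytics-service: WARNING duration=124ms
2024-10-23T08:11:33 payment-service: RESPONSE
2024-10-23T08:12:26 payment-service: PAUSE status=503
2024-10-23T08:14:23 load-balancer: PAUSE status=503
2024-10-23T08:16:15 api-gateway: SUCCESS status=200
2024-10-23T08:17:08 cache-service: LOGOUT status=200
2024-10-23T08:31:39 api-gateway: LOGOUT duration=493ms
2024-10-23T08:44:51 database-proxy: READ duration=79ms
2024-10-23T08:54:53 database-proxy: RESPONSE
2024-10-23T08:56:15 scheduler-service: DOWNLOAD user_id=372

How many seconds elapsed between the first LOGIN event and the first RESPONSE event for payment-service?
462

To find the time between events:

1. Locate the first LOGIN event for payment-service: 2024-10-23T08:03:51
2. Locate the first RESPONSE event for payment-service: 2024-10-23T08:11:33
3. Calculate the difference: 2024-10-23T08:11:33 - 2024-10-23T08:03:51 = 462 seconds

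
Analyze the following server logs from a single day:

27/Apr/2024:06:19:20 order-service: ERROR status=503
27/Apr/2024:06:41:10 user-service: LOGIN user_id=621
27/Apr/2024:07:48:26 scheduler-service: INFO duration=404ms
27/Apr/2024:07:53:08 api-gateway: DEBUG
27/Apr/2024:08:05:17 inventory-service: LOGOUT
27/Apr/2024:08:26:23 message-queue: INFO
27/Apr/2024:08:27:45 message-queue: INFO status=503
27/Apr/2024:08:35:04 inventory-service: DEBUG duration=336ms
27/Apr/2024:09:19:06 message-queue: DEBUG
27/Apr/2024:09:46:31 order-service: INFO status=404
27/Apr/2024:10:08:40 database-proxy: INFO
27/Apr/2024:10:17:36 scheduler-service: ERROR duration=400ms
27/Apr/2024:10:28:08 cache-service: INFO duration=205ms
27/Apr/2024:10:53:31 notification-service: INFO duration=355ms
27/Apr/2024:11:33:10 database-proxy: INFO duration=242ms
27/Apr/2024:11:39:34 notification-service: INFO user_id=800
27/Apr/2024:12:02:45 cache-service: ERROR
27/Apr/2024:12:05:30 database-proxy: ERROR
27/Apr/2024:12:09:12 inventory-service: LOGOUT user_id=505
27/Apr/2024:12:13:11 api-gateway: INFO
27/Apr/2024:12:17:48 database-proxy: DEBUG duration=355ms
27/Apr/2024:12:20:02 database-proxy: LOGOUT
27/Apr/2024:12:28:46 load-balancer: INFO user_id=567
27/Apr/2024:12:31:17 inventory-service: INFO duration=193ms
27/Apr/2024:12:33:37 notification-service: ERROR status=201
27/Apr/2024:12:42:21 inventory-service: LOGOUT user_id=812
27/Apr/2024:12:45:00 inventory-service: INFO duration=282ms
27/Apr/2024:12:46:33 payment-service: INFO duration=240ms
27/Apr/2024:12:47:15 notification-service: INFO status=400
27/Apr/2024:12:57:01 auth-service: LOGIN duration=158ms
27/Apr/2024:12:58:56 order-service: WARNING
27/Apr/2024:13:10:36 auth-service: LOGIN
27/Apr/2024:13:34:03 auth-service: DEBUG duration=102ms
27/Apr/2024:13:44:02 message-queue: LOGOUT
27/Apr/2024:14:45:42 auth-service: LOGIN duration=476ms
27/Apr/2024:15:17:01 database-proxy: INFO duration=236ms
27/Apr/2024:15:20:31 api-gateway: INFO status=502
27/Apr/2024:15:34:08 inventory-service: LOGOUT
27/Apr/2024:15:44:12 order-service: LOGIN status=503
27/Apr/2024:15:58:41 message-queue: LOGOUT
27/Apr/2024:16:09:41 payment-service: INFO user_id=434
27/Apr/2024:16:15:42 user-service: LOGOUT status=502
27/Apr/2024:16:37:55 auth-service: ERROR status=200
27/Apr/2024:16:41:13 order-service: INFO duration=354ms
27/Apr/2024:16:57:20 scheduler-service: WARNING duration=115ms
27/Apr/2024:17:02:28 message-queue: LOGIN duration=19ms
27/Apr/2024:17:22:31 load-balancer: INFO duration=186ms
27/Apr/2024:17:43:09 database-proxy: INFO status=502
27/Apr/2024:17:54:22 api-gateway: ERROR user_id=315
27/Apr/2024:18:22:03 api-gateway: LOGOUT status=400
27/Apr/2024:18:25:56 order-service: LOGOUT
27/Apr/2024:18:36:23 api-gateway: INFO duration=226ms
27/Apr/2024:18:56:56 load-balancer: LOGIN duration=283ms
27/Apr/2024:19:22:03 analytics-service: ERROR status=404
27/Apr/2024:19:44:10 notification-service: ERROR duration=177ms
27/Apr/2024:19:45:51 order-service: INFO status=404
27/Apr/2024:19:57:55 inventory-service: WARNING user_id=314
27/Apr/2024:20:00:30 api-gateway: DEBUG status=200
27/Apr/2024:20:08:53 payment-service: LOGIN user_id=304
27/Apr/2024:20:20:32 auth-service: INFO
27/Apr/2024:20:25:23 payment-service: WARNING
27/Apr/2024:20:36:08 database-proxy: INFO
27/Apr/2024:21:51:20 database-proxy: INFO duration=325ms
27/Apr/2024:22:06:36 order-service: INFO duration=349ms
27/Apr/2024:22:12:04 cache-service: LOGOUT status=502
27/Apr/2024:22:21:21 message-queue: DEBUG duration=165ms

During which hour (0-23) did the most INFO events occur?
12

To find the peak hour:

1. Group all INFO events by hour
2. Count events in each hour
3. Find hour with maximum count
4. Peak hour: 12 (with 6 events)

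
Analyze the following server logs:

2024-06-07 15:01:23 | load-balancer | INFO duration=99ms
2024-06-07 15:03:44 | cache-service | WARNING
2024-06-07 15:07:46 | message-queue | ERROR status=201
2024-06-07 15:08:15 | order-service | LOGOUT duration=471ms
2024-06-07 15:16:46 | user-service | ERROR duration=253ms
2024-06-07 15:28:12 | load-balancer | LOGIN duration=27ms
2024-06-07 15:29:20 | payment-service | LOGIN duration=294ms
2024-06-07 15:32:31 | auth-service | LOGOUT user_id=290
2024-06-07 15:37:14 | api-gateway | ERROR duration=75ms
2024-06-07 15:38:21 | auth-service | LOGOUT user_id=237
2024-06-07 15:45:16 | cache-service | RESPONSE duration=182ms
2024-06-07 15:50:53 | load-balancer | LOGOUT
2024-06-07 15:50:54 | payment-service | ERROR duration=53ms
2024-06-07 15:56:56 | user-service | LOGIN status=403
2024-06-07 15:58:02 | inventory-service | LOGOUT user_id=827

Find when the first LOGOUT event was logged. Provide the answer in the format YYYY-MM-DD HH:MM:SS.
2024-06-07 15:08:15

To find the first event:

1. Filter for all LOGOUT events
2. Sort by timestamp
3. Select the first one
4. Timestamp: 2024-06-07 15:08:15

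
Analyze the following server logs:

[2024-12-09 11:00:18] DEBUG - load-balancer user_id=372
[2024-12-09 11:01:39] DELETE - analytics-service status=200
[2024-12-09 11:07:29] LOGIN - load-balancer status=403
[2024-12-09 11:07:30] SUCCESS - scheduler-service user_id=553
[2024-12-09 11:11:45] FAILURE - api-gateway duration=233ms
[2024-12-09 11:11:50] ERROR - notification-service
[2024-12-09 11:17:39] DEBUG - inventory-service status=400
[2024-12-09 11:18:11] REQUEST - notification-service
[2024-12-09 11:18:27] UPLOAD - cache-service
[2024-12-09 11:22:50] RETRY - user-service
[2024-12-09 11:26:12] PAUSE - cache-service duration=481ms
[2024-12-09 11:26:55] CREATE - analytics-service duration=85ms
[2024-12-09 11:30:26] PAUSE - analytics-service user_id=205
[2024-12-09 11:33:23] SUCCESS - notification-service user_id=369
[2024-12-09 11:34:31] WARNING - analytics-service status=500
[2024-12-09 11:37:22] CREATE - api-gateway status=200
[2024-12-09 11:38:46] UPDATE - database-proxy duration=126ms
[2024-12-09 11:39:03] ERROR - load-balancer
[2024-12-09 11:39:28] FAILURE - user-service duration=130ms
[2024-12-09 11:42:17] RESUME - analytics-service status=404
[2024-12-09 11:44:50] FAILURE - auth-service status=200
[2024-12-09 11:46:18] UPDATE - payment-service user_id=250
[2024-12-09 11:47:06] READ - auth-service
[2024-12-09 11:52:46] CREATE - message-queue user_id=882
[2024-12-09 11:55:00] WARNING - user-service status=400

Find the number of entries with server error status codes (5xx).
1

To find matching entries:

1. Pattern to match: server error status codes (5xx)
2. Scan each log entry for the pattern
3. Count matches: 1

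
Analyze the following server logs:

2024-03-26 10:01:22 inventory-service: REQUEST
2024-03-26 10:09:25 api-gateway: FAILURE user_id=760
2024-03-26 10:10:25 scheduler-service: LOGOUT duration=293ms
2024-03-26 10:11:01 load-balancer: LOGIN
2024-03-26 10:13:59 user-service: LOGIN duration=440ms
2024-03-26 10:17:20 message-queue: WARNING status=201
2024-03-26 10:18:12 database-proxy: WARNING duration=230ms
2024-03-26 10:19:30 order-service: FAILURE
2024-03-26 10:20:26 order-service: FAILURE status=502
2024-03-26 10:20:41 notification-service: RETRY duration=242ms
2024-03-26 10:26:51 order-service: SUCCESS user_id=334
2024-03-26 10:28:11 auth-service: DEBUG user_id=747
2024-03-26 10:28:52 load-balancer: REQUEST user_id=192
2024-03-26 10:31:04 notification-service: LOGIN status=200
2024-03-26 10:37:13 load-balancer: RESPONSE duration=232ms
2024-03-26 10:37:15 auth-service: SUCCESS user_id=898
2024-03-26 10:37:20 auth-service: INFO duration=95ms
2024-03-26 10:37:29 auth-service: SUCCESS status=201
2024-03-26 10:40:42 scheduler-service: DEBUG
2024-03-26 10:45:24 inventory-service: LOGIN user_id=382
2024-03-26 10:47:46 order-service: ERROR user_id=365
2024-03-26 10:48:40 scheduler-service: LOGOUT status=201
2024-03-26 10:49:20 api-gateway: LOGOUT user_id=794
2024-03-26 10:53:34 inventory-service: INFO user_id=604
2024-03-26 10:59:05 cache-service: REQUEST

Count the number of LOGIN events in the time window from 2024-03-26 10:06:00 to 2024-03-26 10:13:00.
1

To count events in the time window:

1. Window boundaries: 2024-03-26 10:06:00 to 2024-03-26 10:13:00
2. Filter for LOGIN events within this window
3. Count matching events: 1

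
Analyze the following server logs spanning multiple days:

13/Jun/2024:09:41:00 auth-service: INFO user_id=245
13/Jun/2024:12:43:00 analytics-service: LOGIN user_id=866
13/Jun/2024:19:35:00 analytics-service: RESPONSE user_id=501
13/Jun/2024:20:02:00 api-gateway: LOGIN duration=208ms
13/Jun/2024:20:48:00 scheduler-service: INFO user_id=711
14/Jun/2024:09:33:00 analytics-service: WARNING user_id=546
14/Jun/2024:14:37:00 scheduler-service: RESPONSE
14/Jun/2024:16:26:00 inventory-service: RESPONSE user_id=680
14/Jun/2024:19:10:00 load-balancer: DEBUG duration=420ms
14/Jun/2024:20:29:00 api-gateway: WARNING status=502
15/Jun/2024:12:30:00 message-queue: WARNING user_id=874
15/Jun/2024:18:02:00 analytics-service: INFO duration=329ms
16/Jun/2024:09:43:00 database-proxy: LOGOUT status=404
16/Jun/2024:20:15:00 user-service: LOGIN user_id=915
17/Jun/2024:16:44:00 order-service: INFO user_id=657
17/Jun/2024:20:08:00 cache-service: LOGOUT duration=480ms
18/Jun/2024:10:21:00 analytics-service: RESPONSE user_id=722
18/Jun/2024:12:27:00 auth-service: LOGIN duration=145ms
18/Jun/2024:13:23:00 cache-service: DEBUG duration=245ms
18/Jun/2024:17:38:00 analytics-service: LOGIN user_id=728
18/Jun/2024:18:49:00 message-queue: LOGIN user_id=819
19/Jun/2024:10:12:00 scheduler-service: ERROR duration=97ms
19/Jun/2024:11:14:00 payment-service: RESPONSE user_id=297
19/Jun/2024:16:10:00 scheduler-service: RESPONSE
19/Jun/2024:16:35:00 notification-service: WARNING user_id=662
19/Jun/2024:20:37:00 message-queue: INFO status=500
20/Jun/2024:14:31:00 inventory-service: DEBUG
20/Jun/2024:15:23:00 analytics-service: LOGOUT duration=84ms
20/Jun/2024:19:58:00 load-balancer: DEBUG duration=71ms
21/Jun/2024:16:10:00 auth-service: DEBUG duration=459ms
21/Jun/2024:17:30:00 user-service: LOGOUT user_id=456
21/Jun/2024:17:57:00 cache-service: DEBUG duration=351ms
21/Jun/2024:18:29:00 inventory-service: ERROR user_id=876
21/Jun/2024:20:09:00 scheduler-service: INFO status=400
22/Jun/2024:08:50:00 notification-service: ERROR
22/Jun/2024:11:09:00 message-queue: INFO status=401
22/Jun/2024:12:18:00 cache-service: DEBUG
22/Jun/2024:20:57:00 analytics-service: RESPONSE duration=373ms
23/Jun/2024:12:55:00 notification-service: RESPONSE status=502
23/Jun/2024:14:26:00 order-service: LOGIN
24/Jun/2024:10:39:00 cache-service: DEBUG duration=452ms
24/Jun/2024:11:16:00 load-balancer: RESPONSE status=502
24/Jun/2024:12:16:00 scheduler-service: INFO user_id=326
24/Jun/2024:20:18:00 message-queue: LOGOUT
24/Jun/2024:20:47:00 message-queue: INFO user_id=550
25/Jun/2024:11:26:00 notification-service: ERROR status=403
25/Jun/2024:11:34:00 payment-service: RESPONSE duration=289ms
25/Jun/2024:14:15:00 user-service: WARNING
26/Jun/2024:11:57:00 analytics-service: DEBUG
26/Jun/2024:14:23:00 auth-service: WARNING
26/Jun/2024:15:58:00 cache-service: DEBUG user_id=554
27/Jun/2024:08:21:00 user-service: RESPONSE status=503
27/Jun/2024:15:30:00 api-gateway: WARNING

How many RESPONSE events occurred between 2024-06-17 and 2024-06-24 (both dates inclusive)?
6

To filter by date range:

1. Date range: 2024-06-17 through 2024-06-24, both dates inclusive
2. Filter for RESPONSE events whose date falls in this range
3. Count matching events: 6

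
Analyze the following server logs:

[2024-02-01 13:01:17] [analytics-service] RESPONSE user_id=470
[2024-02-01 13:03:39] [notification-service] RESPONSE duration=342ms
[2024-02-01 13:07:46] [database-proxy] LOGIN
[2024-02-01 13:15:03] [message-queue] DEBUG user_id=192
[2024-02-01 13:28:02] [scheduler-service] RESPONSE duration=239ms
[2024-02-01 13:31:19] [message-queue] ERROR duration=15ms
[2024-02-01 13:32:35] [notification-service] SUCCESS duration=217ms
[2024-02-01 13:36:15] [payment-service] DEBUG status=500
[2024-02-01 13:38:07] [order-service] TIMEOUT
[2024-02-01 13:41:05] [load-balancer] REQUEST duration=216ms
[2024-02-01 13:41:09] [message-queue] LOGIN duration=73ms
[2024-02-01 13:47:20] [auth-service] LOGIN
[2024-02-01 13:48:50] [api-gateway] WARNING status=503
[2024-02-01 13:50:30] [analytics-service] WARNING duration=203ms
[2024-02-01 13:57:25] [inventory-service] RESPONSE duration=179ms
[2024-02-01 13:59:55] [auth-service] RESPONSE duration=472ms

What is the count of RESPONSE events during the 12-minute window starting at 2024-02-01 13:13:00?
0

To count events in the time window:

1. Window boundaries: 2024-02-01 13:13:00 to 2024-02-01 13:25:00
2. Filter for RESPONSE events within this window
3. Count matching events: 0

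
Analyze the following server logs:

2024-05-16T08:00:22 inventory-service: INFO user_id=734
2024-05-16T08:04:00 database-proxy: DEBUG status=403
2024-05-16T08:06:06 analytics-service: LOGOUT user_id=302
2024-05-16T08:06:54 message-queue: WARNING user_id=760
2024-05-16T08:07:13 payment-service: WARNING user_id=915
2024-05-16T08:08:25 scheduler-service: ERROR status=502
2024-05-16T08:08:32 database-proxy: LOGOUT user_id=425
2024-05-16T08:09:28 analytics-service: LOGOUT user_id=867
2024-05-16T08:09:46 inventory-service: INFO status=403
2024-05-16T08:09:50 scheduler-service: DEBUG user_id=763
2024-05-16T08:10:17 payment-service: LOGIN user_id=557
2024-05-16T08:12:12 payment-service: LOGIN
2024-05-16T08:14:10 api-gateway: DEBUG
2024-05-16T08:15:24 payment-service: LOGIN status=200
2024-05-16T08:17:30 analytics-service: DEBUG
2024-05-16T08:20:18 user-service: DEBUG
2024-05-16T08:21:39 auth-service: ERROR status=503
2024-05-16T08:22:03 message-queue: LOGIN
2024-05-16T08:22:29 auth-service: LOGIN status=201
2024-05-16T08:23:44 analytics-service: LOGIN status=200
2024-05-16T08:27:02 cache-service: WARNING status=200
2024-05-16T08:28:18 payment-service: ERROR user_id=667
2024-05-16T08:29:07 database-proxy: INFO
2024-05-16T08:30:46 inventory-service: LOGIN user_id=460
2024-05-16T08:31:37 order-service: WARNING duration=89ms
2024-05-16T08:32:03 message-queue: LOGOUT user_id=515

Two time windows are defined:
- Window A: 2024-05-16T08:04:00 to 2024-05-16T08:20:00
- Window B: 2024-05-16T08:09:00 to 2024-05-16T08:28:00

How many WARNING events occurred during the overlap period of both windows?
0

To find overlap events:

1. Window A: 2024-05-16T08:04:00 to 2024-05-16T08:20:00
2. Window B: 2024-05-16T08:09:00 to 2024-05-16T08:28:00
3. Overlap period: 2024-05-16T08:09:00 to 2024-05-16T08:20:00
4. Count WARNING events in overlap: 0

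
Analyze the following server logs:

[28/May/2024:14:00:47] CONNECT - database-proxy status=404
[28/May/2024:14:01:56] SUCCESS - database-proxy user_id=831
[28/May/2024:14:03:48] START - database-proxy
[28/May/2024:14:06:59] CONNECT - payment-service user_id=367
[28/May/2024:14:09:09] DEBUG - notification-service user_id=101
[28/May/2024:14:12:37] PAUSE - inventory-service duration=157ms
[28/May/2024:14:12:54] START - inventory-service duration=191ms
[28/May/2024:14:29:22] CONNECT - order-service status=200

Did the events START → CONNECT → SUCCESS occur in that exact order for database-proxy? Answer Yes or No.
No

To verify sequence order:

1. Find all events in sequence START → CONNECT → SUCCESS for database-proxy
2. Extract their timestamps
3. Check if timestamps are in ascending order
4. Result: No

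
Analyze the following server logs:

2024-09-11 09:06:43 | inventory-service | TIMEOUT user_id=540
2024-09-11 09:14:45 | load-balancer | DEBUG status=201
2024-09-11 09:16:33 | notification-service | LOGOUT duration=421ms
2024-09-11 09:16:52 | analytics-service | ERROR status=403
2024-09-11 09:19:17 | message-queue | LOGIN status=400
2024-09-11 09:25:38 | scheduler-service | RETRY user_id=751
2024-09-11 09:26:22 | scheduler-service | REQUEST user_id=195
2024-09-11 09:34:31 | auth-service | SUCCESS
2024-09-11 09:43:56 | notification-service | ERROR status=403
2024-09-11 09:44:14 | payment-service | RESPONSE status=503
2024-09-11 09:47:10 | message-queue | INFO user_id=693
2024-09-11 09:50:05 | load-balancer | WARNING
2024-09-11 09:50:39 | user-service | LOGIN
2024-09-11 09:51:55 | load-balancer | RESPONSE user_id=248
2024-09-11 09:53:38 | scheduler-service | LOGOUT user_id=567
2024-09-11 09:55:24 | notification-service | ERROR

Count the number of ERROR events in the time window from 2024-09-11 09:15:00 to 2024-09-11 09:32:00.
1

To count events in the time window:

1. Window boundaries: 2024-09-11 09:15:00 to 2024-09-11 09:32:00
2. Filter for ERROR events within this window
3. Count matching events: 1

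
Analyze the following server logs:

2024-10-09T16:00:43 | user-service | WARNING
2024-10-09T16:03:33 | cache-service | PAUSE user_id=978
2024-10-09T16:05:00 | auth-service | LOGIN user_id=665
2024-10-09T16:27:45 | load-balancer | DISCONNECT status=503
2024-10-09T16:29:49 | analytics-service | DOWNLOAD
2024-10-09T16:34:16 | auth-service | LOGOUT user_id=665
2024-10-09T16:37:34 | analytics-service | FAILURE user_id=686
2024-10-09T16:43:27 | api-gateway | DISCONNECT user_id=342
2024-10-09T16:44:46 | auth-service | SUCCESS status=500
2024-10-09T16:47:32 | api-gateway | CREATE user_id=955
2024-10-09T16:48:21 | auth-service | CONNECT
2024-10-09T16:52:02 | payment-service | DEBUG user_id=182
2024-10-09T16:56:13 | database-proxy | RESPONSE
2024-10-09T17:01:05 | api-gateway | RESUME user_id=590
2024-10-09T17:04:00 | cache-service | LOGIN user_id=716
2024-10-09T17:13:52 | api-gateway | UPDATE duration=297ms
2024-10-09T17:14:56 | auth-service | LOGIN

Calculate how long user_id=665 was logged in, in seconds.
1756

To calculate session duration:

1. Find LOGIN event for user_id=665: 2024-10-09T16:05:00
2. Find LOGOUT event for user_id=665: 2024-10-09T16:34:16
3. Session duration: 2024-10-09T16:34:16 - 2024-10-09T16:05:00 = 1756 seconds (29 minutes)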